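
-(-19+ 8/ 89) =1683/ 89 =18.91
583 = 583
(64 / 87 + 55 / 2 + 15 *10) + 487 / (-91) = 2737445 / 15834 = 172.88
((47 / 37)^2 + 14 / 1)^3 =9766037109375 / 2565726409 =3806.34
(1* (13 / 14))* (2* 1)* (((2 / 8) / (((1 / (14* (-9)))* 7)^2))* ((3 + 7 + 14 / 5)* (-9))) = -606528 / 35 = -17329.37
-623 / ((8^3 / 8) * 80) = -623 / 5120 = -0.12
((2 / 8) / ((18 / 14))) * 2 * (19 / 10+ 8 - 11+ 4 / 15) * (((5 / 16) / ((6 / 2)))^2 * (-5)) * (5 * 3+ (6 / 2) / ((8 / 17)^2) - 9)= 608125 / 1769472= 0.34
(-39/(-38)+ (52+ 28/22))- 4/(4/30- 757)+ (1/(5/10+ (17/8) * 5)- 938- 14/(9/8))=-3406056052715/3801188754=-896.05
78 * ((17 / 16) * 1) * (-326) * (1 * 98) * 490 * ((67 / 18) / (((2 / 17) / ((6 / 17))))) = -28974559705 / 2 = -14487279852.50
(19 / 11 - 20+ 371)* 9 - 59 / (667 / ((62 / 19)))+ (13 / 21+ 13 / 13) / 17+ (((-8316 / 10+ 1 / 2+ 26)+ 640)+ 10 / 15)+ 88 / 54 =793457671423 / 263471670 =3011.55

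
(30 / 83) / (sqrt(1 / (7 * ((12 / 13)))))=60 * sqrt(273) / 1079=0.92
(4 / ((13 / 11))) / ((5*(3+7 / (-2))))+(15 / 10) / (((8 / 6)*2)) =-823 / 1040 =-0.79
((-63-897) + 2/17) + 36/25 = -407338/425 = -958.44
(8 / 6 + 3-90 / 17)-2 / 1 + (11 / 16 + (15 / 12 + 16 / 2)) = 5693 / 816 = 6.98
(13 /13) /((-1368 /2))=-0.00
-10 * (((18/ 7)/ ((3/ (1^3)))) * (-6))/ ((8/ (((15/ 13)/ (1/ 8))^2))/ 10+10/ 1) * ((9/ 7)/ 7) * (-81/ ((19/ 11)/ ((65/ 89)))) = -307054800000/ 9500032927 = -32.32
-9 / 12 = -3 / 4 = -0.75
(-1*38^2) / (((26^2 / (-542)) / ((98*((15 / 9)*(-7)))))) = -671120660 / 507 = -1323709.39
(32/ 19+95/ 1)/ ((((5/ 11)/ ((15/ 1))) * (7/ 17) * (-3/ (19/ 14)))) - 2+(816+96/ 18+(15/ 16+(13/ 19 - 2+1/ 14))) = -120044009/ 44688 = -2686.27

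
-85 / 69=-1.23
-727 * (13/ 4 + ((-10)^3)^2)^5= -744460097358632575555455277209930011/ 1024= -727011813826789624565874300000000.00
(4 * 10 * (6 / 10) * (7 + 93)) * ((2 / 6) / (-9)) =-800 / 9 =-88.89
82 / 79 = 1.04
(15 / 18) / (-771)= -5 / 4626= -0.00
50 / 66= 25 / 33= 0.76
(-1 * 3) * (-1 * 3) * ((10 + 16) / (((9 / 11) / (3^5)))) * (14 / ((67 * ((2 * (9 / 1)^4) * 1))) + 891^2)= 99808213406044 / 1809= 55173141739.11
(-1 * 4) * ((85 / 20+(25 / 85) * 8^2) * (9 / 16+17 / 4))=-120813 / 272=-444.17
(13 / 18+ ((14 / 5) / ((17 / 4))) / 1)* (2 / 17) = 2113 / 13005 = 0.16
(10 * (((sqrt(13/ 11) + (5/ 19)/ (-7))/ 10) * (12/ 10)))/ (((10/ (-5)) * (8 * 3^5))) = 1/ 86184 - sqrt(143)/ 35640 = -0.00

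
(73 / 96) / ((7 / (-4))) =-73 / 168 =-0.43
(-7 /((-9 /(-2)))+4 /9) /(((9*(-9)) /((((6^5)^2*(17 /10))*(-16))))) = -22560768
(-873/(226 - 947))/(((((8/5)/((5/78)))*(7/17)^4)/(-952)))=-10329459675/6429878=-1606.48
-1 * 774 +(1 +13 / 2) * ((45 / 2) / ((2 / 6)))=-1071 / 4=-267.75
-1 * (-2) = 2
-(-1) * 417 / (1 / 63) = 26271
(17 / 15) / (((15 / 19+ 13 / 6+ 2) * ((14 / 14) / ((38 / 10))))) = 12274 / 14125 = 0.87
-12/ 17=-0.71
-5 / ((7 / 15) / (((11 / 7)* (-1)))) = 825 / 49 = 16.84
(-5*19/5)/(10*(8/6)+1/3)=-57/41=-1.39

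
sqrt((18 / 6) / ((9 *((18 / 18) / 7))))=sqrt(21) / 3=1.53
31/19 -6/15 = 117/95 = 1.23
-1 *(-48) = 48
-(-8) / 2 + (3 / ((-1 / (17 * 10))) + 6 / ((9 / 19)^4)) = -845980 / 2187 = -386.82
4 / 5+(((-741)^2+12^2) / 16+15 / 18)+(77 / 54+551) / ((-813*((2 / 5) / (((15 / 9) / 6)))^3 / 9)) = 39061091127197 / 1137939840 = 34326.15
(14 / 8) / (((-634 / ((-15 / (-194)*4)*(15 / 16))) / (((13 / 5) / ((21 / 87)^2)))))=-491985 / 13775552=-0.04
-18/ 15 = -6/ 5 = -1.20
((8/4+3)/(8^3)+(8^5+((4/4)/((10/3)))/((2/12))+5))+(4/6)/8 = 251711179/7680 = 32774.89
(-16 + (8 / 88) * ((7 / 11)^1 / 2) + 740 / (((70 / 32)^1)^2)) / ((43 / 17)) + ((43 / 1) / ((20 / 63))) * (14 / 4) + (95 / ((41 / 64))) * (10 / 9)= 693.67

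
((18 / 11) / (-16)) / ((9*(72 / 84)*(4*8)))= -7 / 16896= -0.00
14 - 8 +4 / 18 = 6.22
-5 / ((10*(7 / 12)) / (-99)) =594 / 7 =84.86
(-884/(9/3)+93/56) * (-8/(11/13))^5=6805652172800/307461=22135009.56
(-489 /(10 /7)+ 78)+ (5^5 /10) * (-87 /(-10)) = 49089 /20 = 2454.45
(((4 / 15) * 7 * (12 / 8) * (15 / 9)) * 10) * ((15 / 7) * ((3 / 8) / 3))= 25 / 2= 12.50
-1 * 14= -14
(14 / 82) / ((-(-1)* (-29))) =-7 / 1189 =-0.01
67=67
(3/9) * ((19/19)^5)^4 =1/3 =0.33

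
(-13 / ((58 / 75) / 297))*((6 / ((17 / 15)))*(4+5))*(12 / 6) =-234555750 / 493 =-475772.31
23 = 23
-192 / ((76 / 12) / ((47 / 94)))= -288 / 19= -15.16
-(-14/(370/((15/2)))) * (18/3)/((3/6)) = 126/37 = 3.41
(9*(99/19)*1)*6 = 5346/19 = 281.37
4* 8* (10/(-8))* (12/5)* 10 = -960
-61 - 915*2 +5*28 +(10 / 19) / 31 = -1031329 / 589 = -1750.98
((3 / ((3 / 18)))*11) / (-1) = -198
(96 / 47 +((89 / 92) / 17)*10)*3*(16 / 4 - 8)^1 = -575922 / 18377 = -31.34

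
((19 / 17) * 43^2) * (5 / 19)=543.82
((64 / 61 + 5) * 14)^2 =26687556 / 3721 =7172.15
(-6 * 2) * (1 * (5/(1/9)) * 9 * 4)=-19440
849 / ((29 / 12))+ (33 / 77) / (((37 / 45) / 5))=2658267 / 7511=353.92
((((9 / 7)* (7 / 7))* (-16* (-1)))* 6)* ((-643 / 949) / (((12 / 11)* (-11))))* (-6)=-277776 / 6643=-41.81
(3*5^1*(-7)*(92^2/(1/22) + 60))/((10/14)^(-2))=-69850500/7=-9978642.86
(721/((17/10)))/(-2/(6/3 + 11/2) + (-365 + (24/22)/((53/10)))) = -63051450/54271769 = -1.16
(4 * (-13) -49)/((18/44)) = -2222/9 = -246.89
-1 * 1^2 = -1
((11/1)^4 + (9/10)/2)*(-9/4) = -32943.26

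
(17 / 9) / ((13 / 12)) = 68 / 39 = 1.74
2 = 2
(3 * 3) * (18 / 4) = 81 / 2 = 40.50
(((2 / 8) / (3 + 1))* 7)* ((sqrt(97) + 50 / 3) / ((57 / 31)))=217* sqrt(97) / 912 + 5425 / 1368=6.31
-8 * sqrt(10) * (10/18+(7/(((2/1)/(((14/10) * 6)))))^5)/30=-2471093540752 * sqrt(10)/421875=-18522747.02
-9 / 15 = -3 / 5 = -0.60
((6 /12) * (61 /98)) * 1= 61 /196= 0.31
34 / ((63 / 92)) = 3128 / 63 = 49.65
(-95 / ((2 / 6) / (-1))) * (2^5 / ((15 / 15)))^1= 9120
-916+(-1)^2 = -915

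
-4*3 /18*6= -4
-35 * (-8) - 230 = 50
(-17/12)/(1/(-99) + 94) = -561/37220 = -0.02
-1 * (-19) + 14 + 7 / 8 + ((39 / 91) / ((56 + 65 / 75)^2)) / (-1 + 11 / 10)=1380328273 / 40746104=33.88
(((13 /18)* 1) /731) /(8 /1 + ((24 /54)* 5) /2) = 13 /119884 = 0.00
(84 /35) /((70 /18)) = 108 /175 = 0.62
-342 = -342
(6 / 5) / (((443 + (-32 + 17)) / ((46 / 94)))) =69 / 50290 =0.00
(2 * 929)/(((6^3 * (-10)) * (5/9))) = -929/600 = -1.55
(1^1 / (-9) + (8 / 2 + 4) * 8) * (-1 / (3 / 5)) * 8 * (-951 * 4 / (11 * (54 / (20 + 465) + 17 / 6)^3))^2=-7485193336587218568144000000000 / 47903387671854603986161801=-156256.03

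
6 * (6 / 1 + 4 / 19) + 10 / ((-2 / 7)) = 43 / 19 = 2.26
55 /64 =0.86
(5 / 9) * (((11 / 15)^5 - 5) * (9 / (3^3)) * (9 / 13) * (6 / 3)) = -7271648 / 5923125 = -1.23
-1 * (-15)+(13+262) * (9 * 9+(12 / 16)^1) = 89985 / 4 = 22496.25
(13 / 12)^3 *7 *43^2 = 28435771 / 1728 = 16455.89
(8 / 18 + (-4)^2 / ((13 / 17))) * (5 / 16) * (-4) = -3125 / 117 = -26.71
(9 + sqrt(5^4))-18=16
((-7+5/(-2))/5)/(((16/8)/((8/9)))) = -38/45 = -0.84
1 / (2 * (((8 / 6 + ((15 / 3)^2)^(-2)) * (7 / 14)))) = 0.75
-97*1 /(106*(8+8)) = -0.06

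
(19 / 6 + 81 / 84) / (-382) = -347 / 32088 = -0.01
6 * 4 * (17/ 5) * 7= 2856/ 5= 571.20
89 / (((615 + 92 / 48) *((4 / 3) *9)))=0.01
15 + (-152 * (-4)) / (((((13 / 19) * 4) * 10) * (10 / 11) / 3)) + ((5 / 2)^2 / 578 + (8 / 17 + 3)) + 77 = 126830437 / 751400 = 168.79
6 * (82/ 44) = 123/ 11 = 11.18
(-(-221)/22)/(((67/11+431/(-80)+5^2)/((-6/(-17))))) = 3120/22619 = 0.14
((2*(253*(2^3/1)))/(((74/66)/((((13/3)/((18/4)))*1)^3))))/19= 782624128/4612383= 169.68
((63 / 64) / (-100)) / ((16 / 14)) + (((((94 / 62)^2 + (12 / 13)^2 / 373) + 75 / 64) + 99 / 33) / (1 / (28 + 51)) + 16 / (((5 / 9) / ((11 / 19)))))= 31116462747945617 / 58930820249600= 528.02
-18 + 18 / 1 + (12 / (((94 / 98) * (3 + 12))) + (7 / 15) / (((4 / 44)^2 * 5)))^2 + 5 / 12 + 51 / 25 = 7432010479 / 49702500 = 149.53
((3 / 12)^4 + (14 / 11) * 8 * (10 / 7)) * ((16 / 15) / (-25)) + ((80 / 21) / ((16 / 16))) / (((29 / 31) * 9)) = -20294017 / 120582000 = -0.17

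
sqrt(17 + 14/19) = sqrt(6403)/19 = 4.21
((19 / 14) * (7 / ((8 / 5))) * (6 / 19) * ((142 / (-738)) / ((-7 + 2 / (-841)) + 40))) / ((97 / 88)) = -3284105 / 331097181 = -0.01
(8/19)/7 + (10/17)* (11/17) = 16942/38437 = 0.44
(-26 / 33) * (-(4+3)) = 182 / 33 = 5.52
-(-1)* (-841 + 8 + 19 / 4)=-3313 / 4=-828.25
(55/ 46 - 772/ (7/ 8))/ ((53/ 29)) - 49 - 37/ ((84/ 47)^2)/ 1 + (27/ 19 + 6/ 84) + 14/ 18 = -29439153167/ 54474672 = -540.42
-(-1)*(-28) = -28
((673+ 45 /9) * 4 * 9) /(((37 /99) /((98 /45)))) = 26311824 /185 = 142226.08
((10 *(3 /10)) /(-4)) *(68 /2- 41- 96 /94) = 1131 /188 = 6.02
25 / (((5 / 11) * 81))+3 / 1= 298 / 81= 3.68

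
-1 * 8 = -8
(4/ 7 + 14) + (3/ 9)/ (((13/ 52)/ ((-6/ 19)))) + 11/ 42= 1643/ 114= 14.41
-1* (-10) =10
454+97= 551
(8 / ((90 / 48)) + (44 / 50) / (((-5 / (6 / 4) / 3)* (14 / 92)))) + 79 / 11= 180293 / 28875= 6.24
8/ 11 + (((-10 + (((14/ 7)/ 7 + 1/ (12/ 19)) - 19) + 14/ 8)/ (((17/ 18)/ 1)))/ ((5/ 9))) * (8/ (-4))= 637964/ 6545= 97.47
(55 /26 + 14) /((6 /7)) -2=2621 /156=16.80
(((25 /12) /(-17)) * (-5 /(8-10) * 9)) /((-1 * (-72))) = -125 /3264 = -0.04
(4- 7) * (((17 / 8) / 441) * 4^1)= -17 / 294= -0.06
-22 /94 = -11 /47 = -0.23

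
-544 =-544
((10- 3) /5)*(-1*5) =-7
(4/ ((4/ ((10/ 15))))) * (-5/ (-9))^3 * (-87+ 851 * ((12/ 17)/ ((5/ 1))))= 15650/ 4131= 3.79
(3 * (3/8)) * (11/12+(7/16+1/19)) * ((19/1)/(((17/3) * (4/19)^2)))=4168467/34816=119.73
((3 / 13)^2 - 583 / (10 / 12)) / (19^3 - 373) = -197039 / 1826890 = -0.11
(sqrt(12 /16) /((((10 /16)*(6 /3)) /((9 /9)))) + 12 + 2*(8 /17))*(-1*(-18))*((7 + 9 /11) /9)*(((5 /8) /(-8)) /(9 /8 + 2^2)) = -2150 /697-43*sqrt(3) /451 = -3.25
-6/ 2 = -3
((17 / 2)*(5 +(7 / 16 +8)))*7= 25585 / 32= 799.53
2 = 2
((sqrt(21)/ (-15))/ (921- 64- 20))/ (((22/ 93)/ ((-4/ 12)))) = sqrt(21)/ 8910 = 0.00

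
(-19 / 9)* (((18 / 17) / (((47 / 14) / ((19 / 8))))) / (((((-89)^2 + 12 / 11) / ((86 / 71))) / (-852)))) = 2049036 / 9946751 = 0.21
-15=-15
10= 10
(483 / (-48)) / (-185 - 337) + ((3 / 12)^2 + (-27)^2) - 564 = 165.08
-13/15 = -0.87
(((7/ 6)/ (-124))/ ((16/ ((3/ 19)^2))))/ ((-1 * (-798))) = -1/ 54433024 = -0.00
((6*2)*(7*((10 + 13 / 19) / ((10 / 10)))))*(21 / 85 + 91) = 132255312 / 1615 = 81891.83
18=18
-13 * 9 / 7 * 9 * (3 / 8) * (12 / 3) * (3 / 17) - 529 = -135379 / 238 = -568.82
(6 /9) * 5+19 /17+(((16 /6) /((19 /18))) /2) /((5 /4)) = 26461 /4845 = 5.46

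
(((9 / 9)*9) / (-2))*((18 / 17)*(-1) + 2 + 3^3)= -4275 / 34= -125.74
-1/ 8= -0.12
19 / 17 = 1.12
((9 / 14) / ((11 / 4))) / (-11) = -18 / 847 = -0.02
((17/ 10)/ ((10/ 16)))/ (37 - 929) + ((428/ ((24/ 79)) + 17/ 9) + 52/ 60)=1411.59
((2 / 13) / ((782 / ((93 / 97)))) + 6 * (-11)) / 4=-16.50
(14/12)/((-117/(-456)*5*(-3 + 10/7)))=-3724/6435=-0.58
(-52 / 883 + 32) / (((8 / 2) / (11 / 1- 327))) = -2228116 / 883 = -2523.35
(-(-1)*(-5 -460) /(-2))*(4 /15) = 62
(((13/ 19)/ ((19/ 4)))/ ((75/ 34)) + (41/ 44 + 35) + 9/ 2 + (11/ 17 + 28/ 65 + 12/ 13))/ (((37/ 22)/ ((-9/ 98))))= -33566294451/ 14464295300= -2.32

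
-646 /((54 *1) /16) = -5168 /27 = -191.41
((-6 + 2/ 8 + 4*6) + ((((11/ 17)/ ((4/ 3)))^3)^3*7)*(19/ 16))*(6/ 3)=9083606013982893605/ 248696802371436544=36.52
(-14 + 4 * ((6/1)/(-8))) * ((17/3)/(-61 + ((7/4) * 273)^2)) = -0.00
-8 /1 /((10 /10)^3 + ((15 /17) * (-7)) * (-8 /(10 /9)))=-136 /773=-0.18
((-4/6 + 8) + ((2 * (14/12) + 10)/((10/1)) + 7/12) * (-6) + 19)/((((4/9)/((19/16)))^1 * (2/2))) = 26391/640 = 41.24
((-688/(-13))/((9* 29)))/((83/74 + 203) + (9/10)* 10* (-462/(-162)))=50912/57695703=0.00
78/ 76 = 39/ 38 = 1.03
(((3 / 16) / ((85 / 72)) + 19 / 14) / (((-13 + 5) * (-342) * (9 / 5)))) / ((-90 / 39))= -5863 / 43953840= -0.00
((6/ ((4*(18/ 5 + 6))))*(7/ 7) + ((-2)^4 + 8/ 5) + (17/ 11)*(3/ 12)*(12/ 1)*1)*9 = 354699/ 1760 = 201.53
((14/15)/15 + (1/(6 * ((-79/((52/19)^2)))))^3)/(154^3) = 487073644991939/28591623693475887636900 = 0.00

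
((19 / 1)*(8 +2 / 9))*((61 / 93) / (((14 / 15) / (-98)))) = -3001810 / 279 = -10759.18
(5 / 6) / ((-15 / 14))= -7 / 9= -0.78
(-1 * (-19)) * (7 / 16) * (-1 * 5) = -665 / 16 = -41.56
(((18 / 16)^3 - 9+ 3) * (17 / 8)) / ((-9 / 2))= 13277 / 6144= 2.16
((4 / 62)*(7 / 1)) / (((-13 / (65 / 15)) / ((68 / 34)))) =-28 / 93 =-0.30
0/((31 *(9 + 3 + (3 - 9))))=0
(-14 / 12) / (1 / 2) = -7 / 3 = -2.33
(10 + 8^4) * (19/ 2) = 39007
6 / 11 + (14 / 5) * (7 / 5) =1228 / 275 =4.47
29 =29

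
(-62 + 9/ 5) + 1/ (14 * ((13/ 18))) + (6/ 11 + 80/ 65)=-291916/ 5005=-58.32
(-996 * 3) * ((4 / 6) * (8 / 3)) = -5312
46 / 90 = 23 / 45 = 0.51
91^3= 753571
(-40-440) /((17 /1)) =-480 /17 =-28.24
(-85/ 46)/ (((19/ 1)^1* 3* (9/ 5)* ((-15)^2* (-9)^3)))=17/ 154826478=0.00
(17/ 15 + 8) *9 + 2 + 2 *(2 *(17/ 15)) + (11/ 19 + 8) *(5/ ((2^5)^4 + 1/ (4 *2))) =23571070089/ 265639285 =88.73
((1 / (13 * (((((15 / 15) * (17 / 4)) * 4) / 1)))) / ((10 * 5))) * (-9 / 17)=-9 / 187850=-0.00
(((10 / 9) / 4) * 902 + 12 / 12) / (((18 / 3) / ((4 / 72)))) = 566 / 243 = 2.33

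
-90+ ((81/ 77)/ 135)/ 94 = -3257097/ 36190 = -90.00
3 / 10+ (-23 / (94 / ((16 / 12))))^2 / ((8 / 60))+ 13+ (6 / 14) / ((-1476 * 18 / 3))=3217687159 / 228233880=14.10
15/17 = 0.88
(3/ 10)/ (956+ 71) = 3/ 10270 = 0.00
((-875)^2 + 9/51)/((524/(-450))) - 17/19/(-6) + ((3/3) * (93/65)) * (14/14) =-10850126820011/16502070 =-657500.96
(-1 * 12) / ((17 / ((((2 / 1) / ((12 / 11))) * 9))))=-198 / 17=-11.65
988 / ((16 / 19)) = 4693 / 4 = 1173.25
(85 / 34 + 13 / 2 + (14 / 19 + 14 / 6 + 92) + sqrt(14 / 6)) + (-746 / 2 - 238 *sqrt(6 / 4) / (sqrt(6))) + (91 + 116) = -10313 / 57 + sqrt(21) / 3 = -179.40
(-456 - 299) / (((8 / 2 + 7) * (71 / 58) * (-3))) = 43790 / 2343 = 18.69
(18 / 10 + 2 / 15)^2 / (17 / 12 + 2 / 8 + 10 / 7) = 5887 / 4875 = 1.21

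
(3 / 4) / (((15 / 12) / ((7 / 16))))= 21 / 80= 0.26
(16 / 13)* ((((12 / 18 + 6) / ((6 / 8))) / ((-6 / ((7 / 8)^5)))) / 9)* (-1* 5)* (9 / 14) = 60025 / 179712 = 0.33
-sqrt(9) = -3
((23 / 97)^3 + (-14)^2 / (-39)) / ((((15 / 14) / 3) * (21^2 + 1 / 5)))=-1248865765 / 39260454441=-0.03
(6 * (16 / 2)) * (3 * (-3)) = -432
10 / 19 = 0.53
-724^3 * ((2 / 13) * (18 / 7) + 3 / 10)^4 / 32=-952029848211777261 / 342874805000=-2776610.69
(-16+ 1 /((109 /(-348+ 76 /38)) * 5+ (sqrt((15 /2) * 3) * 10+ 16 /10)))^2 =11608885540816602877636 /45347067798203968801-9674050465796322000 * sqrt(10) /45347067798203968801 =255.33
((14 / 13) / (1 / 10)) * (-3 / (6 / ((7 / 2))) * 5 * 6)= -7350 / 13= -565.38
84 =84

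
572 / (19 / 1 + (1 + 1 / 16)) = 9152 / 321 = 28.51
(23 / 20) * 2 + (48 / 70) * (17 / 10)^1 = 1213 / 350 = 3.47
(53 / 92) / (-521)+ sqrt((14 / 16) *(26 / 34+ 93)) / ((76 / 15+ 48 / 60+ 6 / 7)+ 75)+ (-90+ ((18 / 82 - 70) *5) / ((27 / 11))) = -12317863691 / 53060724+ 105 *sqrt(94843) / 291754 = -232.04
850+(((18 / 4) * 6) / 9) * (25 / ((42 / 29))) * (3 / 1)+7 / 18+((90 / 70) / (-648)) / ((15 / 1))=7603439 / 7560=1005.75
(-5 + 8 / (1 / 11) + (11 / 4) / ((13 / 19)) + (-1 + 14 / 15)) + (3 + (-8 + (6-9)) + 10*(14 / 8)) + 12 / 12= 76013 / 780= 97.45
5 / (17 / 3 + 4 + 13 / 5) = 75 / 184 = 0.41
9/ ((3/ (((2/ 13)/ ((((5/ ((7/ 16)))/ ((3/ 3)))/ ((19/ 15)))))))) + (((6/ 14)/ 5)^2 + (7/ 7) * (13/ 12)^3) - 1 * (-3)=119152273/ 27518400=4.33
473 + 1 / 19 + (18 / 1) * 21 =16170 / 19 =851.05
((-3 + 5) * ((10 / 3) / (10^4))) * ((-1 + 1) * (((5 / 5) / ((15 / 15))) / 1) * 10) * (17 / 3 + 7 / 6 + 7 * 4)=0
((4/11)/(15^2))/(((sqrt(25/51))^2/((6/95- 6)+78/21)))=-100504/13715625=-0.01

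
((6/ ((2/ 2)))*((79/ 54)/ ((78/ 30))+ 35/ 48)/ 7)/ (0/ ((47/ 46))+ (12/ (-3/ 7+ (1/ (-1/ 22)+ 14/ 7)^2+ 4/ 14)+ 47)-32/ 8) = 2256305/ 87681048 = 0.03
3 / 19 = 0.16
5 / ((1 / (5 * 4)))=100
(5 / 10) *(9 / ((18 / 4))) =1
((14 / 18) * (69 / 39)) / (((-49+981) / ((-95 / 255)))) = -3059 / 5561244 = -0.00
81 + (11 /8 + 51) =1067 /8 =133.38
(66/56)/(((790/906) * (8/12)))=44847/22120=2.03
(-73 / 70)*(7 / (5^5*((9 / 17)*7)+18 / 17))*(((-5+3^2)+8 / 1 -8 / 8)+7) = -1241 / 109385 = -0.01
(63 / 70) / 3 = 0.30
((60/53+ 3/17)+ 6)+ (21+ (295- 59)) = 238142/901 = 264.31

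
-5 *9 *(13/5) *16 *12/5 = -22464/5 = -4492.80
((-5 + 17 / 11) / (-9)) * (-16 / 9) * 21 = -4256 / 297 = -14.33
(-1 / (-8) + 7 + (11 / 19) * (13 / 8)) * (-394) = -120761 / 38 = -3177.92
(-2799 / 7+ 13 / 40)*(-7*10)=111869 / 4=27967.25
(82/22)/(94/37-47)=-1517/18095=-0.08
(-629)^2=395641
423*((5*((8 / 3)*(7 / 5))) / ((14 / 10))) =5640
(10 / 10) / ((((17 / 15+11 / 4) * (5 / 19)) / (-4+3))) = -228 / 233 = -0.98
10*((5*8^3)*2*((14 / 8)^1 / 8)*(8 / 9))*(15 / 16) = 28000 / 3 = 9333.33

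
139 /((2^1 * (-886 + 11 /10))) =-695 /8849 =-0.08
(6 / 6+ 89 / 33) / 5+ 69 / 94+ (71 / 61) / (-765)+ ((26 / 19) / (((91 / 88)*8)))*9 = 18999780557 / 6417464130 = 2.96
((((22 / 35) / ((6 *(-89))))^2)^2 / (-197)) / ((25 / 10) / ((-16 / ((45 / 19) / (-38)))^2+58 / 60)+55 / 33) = -3907702270043 / 668332853049202162080131250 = -0.00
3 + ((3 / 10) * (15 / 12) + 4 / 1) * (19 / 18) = 1097 / 144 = 7.62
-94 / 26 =-47 / 13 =-3.62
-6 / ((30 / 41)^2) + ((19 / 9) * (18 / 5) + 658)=98159 / 150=654.39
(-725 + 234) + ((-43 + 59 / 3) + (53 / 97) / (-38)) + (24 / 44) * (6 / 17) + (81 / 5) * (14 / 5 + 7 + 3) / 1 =-15860130611 / 51696150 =-306.80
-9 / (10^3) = -9 / 1000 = -0.01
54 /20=27 /10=2.70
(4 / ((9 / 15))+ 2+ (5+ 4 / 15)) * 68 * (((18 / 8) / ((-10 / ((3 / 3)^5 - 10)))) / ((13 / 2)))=95931 / 325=295.17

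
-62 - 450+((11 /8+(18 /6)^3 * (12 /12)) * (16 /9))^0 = -511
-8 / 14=-4 / 7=-0.57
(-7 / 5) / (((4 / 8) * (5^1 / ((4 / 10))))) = -28 / 125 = -0.22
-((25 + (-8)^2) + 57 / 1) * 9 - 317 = -1631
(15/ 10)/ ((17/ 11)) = 33/ 34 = 0.97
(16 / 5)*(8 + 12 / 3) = 192 / 5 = 38.40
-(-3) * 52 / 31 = 156 / 31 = 5.03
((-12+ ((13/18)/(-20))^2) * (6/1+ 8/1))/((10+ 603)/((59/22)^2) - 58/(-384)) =-10826125822/5502774825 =-1.97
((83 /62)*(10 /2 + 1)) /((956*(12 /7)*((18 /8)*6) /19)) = 11039 /1600344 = 0.01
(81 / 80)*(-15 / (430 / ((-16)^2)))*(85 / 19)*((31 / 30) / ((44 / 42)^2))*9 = -169424703 / 494285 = -342.77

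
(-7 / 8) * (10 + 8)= -63 / 4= -15.75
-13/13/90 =-1/90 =-0.01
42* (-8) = -336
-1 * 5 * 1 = -5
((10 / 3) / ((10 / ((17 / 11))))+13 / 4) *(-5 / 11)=-2485 / 1452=-1.71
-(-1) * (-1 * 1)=-1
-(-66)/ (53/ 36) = 2376/ 53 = 44.83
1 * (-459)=-459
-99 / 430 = -0.23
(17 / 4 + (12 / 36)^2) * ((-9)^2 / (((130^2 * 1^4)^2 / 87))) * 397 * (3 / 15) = 48803607 / 5712200000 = 0.01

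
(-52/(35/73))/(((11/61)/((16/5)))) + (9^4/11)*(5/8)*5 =-934793/15400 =-60.70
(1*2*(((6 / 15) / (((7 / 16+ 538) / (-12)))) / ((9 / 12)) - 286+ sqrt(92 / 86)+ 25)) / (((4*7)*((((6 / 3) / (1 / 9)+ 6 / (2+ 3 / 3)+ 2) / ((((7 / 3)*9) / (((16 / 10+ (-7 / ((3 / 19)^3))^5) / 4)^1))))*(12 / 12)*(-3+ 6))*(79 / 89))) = 14358014868275901 / 9550789580041417457069069939915 - 6385263615*sqrt(1978) / 47670801154008235711430064703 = 0.00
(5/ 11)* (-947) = -4735/ 11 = -430.45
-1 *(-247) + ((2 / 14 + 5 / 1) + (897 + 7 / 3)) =24181 / 21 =1151.48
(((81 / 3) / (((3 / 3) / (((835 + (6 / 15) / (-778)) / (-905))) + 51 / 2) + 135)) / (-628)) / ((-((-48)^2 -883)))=21924999 / 115521256100488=0.00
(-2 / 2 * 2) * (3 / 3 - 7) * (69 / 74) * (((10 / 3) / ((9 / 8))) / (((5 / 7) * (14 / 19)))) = 6992 / 111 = 62.99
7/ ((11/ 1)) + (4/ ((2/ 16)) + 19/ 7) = 2722/ 77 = 35.35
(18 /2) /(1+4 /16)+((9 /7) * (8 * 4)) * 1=1692 /35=48.34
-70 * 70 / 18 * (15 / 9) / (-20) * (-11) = -13475 / 54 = -249.54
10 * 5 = 50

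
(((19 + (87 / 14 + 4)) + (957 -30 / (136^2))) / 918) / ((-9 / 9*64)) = -0.02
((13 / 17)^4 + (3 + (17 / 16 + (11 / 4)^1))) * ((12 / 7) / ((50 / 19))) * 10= 108992721 / 2338588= 46.61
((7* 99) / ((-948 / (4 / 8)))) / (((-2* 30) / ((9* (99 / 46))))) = 68607 / 581440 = 0.12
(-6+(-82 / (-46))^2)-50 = -27943 / 529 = -52.82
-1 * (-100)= 100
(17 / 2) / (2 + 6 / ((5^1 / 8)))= 85 / 116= 0.73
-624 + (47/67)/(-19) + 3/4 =-3173777/5092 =-623.29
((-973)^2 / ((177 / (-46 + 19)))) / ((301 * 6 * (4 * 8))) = -405741 / 162368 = -2.50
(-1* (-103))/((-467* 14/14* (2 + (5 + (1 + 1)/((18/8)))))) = -927/33157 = -0.03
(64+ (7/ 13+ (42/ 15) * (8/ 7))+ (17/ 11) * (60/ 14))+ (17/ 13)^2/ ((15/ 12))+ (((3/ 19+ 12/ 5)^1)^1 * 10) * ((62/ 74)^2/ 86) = 1105263777528/ 14554689149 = 75.94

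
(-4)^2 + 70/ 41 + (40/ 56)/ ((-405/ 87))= 136025/ 7749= 17.55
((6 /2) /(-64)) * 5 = -15 /64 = -0.23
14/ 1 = 14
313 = 313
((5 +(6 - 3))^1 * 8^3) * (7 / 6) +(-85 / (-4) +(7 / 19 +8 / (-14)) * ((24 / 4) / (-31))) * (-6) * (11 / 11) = 115054729 / 24738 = 4650.93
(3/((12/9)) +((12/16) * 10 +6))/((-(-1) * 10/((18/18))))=63/40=1.58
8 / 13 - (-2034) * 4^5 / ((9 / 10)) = 30085128 / 13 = 2314240.62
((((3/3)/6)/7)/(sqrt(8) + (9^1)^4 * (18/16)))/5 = 0.00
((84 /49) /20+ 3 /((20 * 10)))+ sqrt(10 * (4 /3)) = 141 /1400+ 2 * sqrt(30) /3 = 3.75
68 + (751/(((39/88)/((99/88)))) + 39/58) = 1489193/754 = 1975.06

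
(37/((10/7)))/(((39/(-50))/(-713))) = 923335/39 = 23675.26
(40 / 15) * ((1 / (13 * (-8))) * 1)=-1 / 39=-0.03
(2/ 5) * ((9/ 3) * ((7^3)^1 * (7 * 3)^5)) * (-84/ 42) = -16810159716/ 5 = -3362031943.20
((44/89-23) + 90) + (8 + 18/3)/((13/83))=181509/1157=156.88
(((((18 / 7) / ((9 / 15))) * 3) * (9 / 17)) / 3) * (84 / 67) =3240 / 1139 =2.84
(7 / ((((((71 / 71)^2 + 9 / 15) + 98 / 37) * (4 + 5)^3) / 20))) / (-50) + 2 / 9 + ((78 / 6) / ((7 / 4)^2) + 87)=1284035030 / 14038353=91.47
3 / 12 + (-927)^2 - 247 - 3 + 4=3436333 / 4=859083.25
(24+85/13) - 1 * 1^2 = 384/13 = 29.54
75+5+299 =379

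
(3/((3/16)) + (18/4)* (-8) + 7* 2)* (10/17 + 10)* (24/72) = -360/17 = -21.18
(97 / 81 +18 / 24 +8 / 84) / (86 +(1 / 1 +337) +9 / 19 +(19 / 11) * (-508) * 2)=-968297 / 630642348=-0.00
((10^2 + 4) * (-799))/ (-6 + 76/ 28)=581672/ 23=25290.09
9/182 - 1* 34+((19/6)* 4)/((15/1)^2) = -4163909/122850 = -33.89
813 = 813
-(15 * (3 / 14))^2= -2025 / 196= -10.33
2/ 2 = 1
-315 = -315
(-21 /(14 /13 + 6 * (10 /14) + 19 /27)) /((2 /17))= -877149 /29810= -29.42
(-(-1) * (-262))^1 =-262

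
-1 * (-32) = 32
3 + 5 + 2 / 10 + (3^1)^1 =56 / 5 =11.20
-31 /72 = -0.43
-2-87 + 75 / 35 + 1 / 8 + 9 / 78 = -63057 / 728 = -86.62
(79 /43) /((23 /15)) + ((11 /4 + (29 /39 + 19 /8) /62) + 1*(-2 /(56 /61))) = 243719423 /133918512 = 1.82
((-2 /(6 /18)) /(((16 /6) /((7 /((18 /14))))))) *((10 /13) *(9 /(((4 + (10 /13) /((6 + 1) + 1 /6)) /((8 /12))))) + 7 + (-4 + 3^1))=-28623 /328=-87.27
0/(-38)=0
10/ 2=5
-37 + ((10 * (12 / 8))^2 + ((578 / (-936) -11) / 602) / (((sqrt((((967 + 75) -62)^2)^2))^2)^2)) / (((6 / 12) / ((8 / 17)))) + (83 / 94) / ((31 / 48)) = 176.13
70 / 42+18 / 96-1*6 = -199 / 48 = -4.15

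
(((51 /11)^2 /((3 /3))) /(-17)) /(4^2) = -0.08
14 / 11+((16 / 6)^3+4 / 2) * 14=87542 / 297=294.75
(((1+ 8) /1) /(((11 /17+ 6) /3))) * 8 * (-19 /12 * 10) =-58140 /113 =-514.51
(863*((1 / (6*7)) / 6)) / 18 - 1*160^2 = -116120737 / 4536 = -25599.81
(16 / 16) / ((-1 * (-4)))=1 / 4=0.25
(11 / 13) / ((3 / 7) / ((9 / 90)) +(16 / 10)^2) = 1925 / 15574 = 0.12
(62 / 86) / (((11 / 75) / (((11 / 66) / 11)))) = 775 / 10406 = 0.07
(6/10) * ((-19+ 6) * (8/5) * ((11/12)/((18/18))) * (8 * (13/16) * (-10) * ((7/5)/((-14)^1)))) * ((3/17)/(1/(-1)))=5577/425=13.12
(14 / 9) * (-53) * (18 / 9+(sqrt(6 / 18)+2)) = -2968 / 9 -742 * sqrt(3) / 27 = -377.38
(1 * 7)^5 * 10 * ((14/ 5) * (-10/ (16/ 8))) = -2352980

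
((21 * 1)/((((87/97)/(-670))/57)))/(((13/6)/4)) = -622344240/377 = -1650780.48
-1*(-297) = 297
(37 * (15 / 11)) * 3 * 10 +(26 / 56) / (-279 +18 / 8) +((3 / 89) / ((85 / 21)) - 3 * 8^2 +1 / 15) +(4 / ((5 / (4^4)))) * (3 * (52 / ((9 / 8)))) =19164852436757 / 644833035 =29720.64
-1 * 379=-379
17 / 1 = 17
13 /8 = 1.62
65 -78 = -13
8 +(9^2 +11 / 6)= 545 / 6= 90.83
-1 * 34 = -34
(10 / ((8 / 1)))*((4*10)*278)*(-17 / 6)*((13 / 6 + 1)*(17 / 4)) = -19081225 / 36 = -530034.03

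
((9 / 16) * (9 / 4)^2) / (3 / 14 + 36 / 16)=1701 / 1472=1.16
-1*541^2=-292681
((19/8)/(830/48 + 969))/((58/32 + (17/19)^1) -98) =-17328/685725199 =-0.00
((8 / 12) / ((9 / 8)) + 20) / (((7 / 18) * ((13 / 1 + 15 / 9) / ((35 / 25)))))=278 / 55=5.05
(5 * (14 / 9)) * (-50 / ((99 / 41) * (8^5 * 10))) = -7175 / 14598144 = -0.00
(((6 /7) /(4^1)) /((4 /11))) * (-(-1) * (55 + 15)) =165 /4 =41.25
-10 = -10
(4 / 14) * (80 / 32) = 5 / 7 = 0.71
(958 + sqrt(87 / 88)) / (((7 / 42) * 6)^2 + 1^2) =sqrt(1914) / 88 + 479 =479.50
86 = 86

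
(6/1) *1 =6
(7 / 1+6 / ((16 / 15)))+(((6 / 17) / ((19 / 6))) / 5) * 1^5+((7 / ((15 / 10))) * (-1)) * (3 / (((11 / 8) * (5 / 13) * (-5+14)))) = 9.71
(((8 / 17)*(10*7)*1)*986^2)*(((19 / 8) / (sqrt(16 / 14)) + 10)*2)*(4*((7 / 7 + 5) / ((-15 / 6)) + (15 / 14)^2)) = -22454296320 / 7 - 1333223844*sqrt(14) / 7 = -3920394737.73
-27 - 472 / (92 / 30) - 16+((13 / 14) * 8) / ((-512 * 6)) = -24348203 / 123648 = -196.92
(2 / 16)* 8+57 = 58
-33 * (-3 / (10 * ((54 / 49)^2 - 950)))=-21609 / 2070940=-0.01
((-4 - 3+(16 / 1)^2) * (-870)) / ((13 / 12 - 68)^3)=374336640 / 517781627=0.72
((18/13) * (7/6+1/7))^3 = 5.96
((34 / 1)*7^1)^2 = 56644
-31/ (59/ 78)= -2418/ 59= -40.98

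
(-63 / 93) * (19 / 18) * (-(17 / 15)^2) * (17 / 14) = 93347 / 83700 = 1.12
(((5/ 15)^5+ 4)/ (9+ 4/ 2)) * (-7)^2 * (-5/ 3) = -238385/ 8019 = -29.73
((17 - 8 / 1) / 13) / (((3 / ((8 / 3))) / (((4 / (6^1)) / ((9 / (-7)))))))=-112 / 351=-0.32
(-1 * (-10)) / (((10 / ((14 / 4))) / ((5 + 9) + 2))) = 56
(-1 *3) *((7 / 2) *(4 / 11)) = -42 / 11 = -3.82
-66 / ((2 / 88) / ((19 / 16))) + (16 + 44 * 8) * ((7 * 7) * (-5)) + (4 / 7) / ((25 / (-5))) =-6552603 / 70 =-93608.61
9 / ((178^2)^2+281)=1 / 111541793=0.00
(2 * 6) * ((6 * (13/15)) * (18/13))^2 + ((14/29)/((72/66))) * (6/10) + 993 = 2342251/1450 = 1615.35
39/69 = 13/23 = 0.57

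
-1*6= -6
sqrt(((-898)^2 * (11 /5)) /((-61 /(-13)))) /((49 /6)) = 5388 * sqrt(43615) /14945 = 75.29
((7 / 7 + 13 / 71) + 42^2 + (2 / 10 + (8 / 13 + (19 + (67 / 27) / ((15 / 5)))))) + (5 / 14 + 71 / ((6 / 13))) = 5076449881 / 2616705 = 1940.02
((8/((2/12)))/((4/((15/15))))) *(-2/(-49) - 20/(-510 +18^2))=2704/1519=1.78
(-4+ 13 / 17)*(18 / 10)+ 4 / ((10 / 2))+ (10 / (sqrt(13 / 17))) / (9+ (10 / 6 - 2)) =-427 / 85+ 15*sqrt(221) / 169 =-3.70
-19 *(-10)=190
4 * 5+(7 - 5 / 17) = 26.71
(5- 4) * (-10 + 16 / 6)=-7.33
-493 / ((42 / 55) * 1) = -27115 / 42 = -645.60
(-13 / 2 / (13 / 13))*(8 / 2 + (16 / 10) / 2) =-156 / 5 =-31.20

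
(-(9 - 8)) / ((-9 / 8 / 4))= 32 / 9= 3.56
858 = 858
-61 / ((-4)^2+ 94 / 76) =-3.54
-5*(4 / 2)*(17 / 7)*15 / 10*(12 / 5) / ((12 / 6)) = -306 / 7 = -43.71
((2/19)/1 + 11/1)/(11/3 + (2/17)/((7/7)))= 10761/3667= 2.93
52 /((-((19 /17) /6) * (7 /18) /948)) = -90507456 /133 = -680507.19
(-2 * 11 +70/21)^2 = 3136/9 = 348.44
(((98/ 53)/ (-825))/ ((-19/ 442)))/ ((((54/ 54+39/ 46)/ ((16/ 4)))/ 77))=3281824/ 377625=8.69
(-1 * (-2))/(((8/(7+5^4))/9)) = 1422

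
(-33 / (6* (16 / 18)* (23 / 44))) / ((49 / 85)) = -92565 / 4508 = -20.53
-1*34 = -34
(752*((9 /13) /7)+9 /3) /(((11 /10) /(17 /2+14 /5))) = 795633 /1001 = 794.84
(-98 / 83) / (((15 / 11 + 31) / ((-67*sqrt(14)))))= 36113*sqrt(14) / 14774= 9.15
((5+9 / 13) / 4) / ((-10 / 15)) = -111 / 52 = -2.13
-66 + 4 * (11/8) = -121/2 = -60.50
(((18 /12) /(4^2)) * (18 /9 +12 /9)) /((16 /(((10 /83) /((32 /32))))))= 25 /10624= 0.00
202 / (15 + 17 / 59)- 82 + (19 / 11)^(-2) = -11144732 / 162811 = -68.45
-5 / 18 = -0.28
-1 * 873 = -873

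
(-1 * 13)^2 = 169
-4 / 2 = -2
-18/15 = -6/5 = -1.20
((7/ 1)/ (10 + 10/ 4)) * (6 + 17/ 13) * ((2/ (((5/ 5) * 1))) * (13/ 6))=266/ 15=17.73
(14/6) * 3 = 7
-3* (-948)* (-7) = -19908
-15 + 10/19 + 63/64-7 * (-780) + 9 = 6633901/1216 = 5455.51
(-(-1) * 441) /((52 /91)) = 771.75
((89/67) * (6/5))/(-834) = -89/46565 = -0.00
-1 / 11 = -0.09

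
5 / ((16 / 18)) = 45 / 8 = 5.62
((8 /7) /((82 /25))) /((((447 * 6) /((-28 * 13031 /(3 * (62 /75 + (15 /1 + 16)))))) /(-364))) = 180.71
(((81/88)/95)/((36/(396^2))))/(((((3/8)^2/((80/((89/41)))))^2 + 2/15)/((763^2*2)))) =123432116279432970240/334941259897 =368518695.84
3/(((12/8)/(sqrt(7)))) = 2 * sqrt(7) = 5.29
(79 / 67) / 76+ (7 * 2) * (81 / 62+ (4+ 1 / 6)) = 36292939 / 473556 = 76.64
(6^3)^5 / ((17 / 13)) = 6112404799488 / 17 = 359553223499.29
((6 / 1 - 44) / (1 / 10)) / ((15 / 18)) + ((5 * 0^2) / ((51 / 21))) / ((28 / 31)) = -456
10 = 10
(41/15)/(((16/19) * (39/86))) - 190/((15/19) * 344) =1299581/201240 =6.46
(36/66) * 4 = 2.18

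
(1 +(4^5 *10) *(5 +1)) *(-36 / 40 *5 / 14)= -552969 / 28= -19748.89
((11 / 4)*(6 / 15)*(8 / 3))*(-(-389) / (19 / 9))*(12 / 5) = 616176 / 475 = 1297.21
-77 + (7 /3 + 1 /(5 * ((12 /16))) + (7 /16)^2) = -94987 /1280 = -74.21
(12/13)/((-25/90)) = -216/65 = -3.32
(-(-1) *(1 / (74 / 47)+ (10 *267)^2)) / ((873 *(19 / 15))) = 2637693235 / 409146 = 6446.83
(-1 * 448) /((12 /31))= -3472 /3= -1157.33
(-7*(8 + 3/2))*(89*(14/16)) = -82859/16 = -5178.69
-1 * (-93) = 93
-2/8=-1/4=-0.25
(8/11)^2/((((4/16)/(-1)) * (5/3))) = -768/605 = -1.27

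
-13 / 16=-0.81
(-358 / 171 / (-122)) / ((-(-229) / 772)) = 138188 / 2388699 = 0.06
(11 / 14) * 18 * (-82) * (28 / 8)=-4059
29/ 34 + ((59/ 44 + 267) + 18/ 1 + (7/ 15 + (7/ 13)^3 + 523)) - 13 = 19666451407/ 24650340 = 797.82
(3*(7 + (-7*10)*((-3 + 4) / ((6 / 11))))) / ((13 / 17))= -476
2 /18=1 /9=0.11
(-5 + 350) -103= 242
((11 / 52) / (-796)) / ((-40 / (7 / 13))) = 77 / 21523840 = 0.00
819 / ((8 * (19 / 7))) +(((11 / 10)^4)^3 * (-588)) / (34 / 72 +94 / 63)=-5354183159615661 / 5937500000000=-901.76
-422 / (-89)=422 / 89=4.74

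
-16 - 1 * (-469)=453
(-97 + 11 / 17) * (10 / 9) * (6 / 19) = -10920 / 323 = -33.81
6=6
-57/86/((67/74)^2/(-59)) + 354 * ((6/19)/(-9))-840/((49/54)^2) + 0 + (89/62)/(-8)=-614632871034919/623946651664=-985.07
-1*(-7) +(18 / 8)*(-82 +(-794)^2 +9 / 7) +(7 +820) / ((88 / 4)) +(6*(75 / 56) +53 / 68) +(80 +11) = 7426971731 / 5236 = 1418443.80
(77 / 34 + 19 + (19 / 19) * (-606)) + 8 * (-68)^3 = -85545385 / 34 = -2516040.74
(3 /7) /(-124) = -0.00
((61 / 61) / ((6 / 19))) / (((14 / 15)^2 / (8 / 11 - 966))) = -7565325 / 2156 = -3508.96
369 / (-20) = -369 / 20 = -18.45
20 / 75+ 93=1399 / 15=93.27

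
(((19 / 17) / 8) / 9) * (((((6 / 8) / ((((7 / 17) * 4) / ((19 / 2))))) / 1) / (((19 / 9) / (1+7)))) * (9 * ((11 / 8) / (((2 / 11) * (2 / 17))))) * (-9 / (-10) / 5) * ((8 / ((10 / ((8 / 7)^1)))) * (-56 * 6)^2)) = 341898084 / 125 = 2735184.67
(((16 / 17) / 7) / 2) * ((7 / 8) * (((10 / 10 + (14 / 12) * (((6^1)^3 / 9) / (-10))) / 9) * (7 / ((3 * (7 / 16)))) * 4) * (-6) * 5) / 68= 32 / 289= 0.11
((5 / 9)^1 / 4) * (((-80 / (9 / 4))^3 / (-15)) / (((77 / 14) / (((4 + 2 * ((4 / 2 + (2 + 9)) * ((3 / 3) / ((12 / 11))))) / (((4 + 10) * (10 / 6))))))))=136806400 / 1515591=90.27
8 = 8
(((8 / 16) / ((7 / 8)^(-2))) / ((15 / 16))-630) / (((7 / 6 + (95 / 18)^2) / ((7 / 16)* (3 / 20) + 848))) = -553583860137 / 30089600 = -18397.85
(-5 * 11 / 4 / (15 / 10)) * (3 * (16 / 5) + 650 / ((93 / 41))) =-757427 / 279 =-2714.79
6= 6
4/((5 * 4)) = 1/5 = 0.20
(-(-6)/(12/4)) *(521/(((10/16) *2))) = 4168/5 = 833.60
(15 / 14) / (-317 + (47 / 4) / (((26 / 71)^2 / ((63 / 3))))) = 20280 / 28828093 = 0.00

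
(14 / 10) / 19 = 7 / 95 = 0.07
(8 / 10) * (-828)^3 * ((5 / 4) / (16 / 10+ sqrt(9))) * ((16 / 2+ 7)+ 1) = -1974481920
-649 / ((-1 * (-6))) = -649 / 6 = -108.17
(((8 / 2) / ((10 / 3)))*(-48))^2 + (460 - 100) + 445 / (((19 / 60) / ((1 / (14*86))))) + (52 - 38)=527996261 / 142975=3692.93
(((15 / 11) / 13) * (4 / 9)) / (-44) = -0.00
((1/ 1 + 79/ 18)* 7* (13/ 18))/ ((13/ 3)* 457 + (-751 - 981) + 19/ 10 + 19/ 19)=44135/ 406998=0.11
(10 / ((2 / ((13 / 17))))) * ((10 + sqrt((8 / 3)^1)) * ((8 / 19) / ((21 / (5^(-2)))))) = 208 * sqrt(6) / 101745 + 208 / 6783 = 0.04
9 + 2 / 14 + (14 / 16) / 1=561 / 56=10.02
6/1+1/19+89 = 1806/19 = 95.05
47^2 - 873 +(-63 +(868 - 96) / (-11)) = 13231 / 11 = 1202.82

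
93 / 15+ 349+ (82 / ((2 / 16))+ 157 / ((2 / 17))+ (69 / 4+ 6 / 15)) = 47267 / 20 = 2363.35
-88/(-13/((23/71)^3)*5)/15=1070696/348963225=0.00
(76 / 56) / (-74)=-19 / 1036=-0.02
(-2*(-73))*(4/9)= 584/9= 64.89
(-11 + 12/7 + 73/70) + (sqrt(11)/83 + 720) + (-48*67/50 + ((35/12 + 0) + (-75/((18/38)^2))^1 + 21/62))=316.47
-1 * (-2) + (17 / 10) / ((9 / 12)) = 64 / 15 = 4.27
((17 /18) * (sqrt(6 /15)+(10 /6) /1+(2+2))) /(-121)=-289 /6534 - 17 * sqrt(10) /10890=-0.05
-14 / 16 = -7 / 8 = -0.88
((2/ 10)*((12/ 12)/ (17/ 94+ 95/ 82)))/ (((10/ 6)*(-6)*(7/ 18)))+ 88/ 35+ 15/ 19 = 28022768/ 8581825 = 3.27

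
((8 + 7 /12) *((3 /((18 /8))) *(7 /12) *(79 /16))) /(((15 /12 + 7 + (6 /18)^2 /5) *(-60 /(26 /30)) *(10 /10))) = -740467 /12864960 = -0.06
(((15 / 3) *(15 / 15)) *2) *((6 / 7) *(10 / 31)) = 600 / 217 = 2.76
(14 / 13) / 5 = 0.22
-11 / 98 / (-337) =11 / 33026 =0.00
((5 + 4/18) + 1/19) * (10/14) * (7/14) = 2255/1197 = 1.88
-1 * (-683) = 683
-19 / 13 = -1.46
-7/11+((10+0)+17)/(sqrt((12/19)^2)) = 1853/44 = 42.11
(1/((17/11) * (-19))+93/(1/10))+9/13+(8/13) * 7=301994/323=934.97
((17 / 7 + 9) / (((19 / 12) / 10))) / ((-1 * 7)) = -9600 / 931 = -10.31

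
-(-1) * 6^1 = 6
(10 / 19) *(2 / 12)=5 / 57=0.09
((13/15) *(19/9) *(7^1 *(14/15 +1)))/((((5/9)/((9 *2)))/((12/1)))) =1203384/125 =9627.07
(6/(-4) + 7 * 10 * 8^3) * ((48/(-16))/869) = -215031/1738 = -123.72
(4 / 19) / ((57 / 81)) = 108 / 361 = 0.30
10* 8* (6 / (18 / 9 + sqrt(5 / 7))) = 6720 / 23 - 480* sqrt(35) / 23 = 168.71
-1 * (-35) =35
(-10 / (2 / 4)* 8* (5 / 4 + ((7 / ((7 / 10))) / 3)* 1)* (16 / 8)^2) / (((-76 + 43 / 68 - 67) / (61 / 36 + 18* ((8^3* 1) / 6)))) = 8281407200 / 261387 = 31682.55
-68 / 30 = -34 / 15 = -2.27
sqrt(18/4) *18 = 27 *sqrt(2) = 38.18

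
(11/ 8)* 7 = 77/ 8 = 9.62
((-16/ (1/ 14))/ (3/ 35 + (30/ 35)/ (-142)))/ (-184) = 34790/ 2277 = 15.28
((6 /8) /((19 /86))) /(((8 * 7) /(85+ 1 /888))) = 463669 /89984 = 5.15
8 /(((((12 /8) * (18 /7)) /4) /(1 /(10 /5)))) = 112 /27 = 4.15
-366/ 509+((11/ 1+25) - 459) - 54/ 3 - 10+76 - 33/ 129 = -8228962/ 21887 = -375.97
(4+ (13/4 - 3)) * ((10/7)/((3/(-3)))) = -85/14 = -6.07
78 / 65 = 6 / 5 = 1.20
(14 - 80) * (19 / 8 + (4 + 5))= -3003 / 4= -750.75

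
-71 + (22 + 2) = -47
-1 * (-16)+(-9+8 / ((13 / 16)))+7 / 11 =2500 / 143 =17.48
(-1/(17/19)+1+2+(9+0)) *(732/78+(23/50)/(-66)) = 14885137/145860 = 102.05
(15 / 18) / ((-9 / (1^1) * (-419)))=5 / 22626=0.00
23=23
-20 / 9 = -2.22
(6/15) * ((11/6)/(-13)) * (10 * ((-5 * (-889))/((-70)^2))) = -1397/2730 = -0.51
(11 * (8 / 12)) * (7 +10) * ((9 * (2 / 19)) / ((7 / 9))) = 20196 / 133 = 151.85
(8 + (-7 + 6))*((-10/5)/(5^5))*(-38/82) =266/128125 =0.00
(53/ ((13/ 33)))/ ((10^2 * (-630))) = -583/ 273000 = -0.00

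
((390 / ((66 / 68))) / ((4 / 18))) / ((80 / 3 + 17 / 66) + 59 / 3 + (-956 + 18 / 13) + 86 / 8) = -1034280 / 513241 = -2.02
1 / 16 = 0.06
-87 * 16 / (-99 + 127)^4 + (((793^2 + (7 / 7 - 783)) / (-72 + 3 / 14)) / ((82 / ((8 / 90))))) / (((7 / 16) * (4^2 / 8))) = -772251617479 / 71231907600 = -10.84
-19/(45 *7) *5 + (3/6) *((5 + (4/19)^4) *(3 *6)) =367129088/8210223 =44.72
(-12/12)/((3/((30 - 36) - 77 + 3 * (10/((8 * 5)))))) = 329/12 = 27.42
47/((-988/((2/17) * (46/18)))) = -1081/75582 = -0.01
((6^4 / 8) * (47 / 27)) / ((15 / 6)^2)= 1128 / 25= 45.12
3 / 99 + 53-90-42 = -2606 / 33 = -78.97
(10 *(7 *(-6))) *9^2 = -34020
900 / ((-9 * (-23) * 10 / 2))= 0.87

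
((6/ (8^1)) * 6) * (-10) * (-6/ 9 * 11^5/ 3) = 1610510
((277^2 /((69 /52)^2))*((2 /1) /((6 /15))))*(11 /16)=713196055 /4761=149799.63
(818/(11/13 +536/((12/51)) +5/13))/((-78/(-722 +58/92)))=4523949/1362980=3.32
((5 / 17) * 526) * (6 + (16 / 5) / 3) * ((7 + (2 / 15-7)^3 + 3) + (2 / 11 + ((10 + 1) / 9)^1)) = -646581256232 / 1893375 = -341496.67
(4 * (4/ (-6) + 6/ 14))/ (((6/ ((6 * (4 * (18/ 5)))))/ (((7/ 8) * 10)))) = -120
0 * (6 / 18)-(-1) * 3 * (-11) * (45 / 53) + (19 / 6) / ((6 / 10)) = -21695 / 954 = -22.74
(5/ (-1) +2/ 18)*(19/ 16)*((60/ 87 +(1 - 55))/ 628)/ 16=161557/ 5245056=0.03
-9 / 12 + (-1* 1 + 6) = 17 / 4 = 4.25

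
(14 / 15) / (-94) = -7 / 705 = -0.01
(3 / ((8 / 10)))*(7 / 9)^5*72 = 168070 / 2187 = 76.85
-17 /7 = -2.43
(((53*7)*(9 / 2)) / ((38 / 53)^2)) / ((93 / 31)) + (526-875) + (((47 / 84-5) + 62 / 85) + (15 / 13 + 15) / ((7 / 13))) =3917052991 / 5155080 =759.84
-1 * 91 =-91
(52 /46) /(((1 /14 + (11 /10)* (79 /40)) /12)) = 873600 /144509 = 6.05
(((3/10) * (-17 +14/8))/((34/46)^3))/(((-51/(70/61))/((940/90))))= 4002943/1503378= 2.66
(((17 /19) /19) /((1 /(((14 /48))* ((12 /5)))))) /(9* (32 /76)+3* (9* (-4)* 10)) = -119 /3885120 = -0.00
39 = 39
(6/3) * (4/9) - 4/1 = -28/9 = -3.11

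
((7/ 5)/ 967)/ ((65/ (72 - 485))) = -0.01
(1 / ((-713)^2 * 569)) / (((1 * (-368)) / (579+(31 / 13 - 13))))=-7389 / 1383829221424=-0.00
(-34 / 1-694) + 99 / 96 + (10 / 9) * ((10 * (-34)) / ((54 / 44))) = -8046509 / 7776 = -1034.79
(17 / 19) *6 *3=306 / 19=16.11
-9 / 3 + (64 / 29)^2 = 1573 / 841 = 1.87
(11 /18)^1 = 11 /18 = 0.61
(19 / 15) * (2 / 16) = 19 / 120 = 0.16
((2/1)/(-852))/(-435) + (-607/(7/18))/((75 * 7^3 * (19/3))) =-0.01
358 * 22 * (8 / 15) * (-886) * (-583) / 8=4068253288 / 15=271216885.87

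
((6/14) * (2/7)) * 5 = 30/49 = 0.61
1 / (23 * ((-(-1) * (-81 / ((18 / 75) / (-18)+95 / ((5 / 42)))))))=-59849 / 139725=-0.43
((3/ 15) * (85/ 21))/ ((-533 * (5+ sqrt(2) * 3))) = -85/ 78351+ 17 * sqrt(2)/ 26117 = -0.00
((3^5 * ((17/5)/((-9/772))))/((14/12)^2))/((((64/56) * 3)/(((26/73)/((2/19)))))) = -131285934/2555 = -51383.93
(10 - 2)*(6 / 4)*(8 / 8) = 12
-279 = -279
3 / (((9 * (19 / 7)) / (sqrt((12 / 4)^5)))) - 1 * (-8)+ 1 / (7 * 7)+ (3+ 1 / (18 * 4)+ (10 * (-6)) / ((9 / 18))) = -384431 / 3528+ 21 * sqrt(3) / 19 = -107.05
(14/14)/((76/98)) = 49/38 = 1.29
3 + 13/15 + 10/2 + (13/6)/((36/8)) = 9.35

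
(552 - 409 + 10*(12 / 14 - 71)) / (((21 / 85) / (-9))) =20342.76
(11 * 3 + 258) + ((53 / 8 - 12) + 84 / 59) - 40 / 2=267.05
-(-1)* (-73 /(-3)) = 73 /3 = 24.33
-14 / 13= -1.08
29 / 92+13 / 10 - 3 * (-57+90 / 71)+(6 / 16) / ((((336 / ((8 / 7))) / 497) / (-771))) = -292584701 / 914480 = -319.95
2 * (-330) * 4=-2640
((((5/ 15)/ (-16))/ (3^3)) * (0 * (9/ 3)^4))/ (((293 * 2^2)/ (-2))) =0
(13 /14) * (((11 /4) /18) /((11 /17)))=221 /1008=0.22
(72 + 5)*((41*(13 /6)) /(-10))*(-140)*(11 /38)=27720.68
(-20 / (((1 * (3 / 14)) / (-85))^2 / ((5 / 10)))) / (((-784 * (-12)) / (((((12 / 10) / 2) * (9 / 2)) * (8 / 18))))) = -7225 / 36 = -200.69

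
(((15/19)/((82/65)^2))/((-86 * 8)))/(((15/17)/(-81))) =5817825/87896128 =0.07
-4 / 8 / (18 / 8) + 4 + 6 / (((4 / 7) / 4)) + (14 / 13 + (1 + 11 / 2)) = 12485 / 234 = 53.35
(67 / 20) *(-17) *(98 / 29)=-55811 / 290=-192.45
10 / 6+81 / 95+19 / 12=1559 / 380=4.10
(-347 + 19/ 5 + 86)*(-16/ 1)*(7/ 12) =36008/ 15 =2400.53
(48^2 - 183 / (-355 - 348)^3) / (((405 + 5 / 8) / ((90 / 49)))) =2352419994096 / 225481373623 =10.43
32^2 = 1024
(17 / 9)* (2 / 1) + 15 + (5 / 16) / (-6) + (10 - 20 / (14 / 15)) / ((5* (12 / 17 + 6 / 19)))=1828241 / 110880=16.49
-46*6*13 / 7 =-3588 / 7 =-512.57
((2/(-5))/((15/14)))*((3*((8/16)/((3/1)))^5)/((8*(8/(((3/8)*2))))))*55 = -77/829440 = -0.00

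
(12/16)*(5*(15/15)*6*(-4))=-90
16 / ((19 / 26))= 416 / 19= 21.89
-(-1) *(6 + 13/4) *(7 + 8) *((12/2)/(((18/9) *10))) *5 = 1665/8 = 208.12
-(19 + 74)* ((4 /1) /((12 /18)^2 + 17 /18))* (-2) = 13392 /25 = 535.68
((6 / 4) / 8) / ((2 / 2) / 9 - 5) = -27 / 704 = -0.04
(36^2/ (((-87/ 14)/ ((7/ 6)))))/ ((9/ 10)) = -7840/ 29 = -270.34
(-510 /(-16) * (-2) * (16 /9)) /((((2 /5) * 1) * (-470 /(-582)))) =-16490 /47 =-350.85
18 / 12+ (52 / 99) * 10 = 1337 / 198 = 6.75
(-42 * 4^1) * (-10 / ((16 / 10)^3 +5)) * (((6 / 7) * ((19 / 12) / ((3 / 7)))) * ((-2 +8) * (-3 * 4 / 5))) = -3192000 / 379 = -8422.16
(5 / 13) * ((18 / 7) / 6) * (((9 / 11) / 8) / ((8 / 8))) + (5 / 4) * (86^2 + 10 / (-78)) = 17084495 / 1848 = 9244.86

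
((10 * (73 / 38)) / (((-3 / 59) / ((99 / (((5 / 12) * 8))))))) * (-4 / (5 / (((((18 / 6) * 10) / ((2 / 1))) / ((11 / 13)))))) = 3023514 / 19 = 159132.32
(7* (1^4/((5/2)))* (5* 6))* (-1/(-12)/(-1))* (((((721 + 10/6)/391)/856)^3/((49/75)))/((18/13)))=-6468316075/83041399509928902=-0.00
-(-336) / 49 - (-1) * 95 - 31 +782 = 5970 / 7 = 852.86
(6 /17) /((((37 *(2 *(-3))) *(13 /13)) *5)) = -1 /3145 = -0.00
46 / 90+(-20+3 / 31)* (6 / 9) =-17797 / 1395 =-12.76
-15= -15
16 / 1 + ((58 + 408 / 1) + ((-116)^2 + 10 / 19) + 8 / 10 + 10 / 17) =22512962 / 1615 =13939.91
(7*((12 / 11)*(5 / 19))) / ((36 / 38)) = 70 / 33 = 2.12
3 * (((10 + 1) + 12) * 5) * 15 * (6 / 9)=3450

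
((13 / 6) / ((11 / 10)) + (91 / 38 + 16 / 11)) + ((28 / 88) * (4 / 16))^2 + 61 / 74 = 108602413 / 16332096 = 6.65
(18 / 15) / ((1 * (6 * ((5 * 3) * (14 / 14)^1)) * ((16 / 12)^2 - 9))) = -3 / 1625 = -0.00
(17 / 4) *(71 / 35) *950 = 114665 / 14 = 8190.36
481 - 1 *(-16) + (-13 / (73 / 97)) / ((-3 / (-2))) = 106321 / 219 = 485.48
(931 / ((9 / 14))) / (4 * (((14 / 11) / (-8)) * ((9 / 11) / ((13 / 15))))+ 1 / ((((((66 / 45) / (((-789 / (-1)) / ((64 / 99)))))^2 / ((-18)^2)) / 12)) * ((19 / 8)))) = 49862036224 / 39030044715544815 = 0.00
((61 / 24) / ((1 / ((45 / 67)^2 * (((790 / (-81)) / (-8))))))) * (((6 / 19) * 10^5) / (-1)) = -3764843750 / 85291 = -44141.16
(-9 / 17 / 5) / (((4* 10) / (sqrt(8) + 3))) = -27 / 3400 - 9* sqrt(2) / 1700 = -0.02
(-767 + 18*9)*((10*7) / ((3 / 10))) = -423500 / 3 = -141166.67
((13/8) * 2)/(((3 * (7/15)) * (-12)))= -65/336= -0.19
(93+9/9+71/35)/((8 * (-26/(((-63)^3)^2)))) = -28865589412.70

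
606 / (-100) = -303 / 50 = -6.06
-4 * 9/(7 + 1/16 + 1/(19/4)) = -3648/737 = -4.95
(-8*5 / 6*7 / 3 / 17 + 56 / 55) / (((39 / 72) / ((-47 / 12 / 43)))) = -81592 / 4703985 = -0.02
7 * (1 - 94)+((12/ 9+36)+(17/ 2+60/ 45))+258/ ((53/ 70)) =-83659/ 318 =-263.08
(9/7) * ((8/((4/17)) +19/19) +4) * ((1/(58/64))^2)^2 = 368050176/4950967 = 74.34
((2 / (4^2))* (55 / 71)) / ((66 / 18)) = 15 / 568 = 0.03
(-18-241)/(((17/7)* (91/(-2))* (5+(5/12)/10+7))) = 12432/63869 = 0.19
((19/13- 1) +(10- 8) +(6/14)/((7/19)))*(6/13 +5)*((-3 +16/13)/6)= -3770597/645918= -5.84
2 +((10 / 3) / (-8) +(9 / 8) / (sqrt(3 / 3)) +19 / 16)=3.90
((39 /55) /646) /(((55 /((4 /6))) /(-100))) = -52 /39083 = -0.00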